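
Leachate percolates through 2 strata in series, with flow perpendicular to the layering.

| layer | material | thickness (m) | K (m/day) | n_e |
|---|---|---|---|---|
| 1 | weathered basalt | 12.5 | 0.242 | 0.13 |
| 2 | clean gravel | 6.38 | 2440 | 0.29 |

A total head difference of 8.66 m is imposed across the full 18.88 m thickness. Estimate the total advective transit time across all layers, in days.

With flow normal to the layers, continuity requires the same specific discharge q through every layer.
Σ(b_i/K_i) = 12.5/0.242 + 6.38/2440 = 51.66 d.
q = Δh / Σ(b_i/K_i) = 8.66 / 51.66 = 0.1676 m/day.
In each layer the seepage velocity is v_i = q/n_i, so the layer transit time is t_i = b_i·n_i / q:
  layer 1 (weathered basalt): t_1 = 12.5 × 0.13 / 0.1676 = 9.693 d
  layer 2 (clean gravel): t_2 = 6.38 × 0.29 / 0.1676 = 11.04 d
Total t = Σ t_i = 20.73 days.

20.7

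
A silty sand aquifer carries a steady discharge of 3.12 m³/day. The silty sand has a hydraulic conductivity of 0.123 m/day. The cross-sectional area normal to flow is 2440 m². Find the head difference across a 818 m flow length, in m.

8.50

From Q = K·A·i, i = Q / (K·A) = 3.12 / (0.1230 × 2440) = 0.01040.
Head loss Δh = i · L = 0.01040 × 818 = 8.504 m.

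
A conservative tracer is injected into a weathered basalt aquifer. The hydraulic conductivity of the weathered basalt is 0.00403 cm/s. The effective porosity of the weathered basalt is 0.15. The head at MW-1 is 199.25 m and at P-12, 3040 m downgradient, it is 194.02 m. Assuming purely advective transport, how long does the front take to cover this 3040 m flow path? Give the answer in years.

Convert K: 0.00403 cm/s × 864 = 3.482 m/day.
Hydraulic gradient i = (199.25 − 194.02) / 3040 = 5.23 / 3040 = 0.001720.
Darcy flux q = K · i = 3.482 × 0.001720 = 0.005990 m/day.
Seepage velocity v = q / n_e = 0.005990 / 0.15 = 0.03994 m/day.
Travel time t = L / v = 3040 / 0.03994 = 76123 days = 208.4 years.

208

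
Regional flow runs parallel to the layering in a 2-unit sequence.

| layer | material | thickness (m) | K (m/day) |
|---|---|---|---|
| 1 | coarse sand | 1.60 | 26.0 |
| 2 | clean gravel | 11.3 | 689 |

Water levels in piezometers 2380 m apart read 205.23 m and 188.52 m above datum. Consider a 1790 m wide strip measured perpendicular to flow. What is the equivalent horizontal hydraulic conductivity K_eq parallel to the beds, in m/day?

607

Flow is parallel to layering, so each bed carries its own Darcy discharge and the transmissivities add.
Σ(K_i·b_i) = 26.0×1.60 + 689×11.3 = 7827 m²/day.
Total thickness b = 12.90 m, so K_eq = Σ(K_i·b_i)/b = 606.8 m/day.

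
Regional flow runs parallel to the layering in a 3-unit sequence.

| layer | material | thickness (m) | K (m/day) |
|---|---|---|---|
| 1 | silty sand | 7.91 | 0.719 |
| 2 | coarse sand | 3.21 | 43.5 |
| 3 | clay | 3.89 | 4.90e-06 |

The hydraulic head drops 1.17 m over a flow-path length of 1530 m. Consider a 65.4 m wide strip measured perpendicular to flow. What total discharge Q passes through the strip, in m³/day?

Flow is parallel to layering, so each bed carries its own Darcy discharge and the transmissivities add.
Σ(K_i·b_i) = 0.719×7.91 + 43.5×3.21 + 4.90e-06×3.89 = 145.3 m²/day.
Hydraulic gradient i = Δh / L = 1.17 / 1530 = 0.0007647.
Q = Σ(K_i·b_i) · W · i = 145.3 × 65.4 × 0.0007647 = 7.268 m³/day.

7.27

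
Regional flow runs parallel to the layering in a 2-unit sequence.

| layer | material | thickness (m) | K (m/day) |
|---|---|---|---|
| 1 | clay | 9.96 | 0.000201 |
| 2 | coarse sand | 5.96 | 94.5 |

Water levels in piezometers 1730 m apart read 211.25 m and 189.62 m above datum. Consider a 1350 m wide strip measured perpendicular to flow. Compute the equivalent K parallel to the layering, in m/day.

Flow is parallel to layering, so each bed carries its own Darcy discharge and the transmissivities add.
Σ(K_i·b_i) = 0.000201×9.96 + 94.5×5.96 = 563.2 m²/day.
Total thickness b = 15.92 m, so K_eq = Σ(K_i·b_i)/b = 35.38 m/day.

35.4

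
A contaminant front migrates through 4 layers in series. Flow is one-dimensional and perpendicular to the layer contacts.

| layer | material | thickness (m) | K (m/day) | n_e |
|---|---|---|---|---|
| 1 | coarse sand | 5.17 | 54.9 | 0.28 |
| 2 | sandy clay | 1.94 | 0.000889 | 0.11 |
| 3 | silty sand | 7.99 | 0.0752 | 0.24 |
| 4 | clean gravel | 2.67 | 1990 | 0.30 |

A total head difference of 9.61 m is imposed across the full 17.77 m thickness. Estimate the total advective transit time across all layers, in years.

With flow normal to the layers, continuity requires the same specific discharge q through every layer.
Σ(b_i/K_i) = 5.17/54.9 + 1.94/0.000889 + 7.99/0.0752 + 2.67/1990 = 2289 d.
q = Δh / Σ(b_i/K_i) = 9.61 / 2289 = 0.004199 m/day.
In each layer the seepage velocity is v_i = q/n_i, so the layer transit time is t_i = b_i·n_i / q:
  layer 1 (coarse sand): t_1 = 5.17 × 0.28 / 0.004199 = 344.7 d
  layer 2 (sandy clay): t_2 = 1.94 × 0.11 / 0.004199 = 50.82 d
  layer 3 (silty sand): t_3 = 7.99 × 0.24 / 0.004199 = 456.7 d
  layer 4 (clean gravel): t_4 = 2.67 × 0.30 / 0.004199 = 190.8 d
Total t = Σ t_i = 1043 days = 2.856 years.

2.86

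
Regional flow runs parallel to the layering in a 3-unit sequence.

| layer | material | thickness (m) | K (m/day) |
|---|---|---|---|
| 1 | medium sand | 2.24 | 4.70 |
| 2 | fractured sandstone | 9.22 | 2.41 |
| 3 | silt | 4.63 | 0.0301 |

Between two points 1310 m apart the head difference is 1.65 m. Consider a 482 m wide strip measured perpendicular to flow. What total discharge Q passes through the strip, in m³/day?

Flow is parallel to layering, so each bed carries its own Darcy discharge and the transmissivities add.
Σ(K_i·b_i) = 4.70×2.24 + 2.41×9.22 + 0.0301×4.63 = 32.89 m²/day.
Hydraulic gradient i = Δh / L = 1.65 / 1310 = 0.001260.
Q = Σ(K_i·b_i) · W · i = 32.89 × 482 × 0.001260 = 19.97 m³/day.

20.0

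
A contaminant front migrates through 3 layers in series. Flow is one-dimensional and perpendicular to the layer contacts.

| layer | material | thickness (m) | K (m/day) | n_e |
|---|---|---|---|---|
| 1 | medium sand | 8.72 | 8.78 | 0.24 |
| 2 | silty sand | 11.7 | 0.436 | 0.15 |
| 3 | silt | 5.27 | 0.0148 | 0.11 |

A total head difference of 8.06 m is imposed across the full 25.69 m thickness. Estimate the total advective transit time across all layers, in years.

0.577

With flow normal to the layers, continuity requires the same specific discharge q through every layer.
Σ(b_i/K_i) = 8.72/8.78 + 11.7/0.436 + 5.27/0.0148 = 383.9 d.
q = Δh / Σ(b_i/K_i) = 8.06 / 383.9 = 0.02099 m/day.
In each layer the seepage velocity is v_i = q/n_i, so the layer transit time is t_i = b_i·n_i / q:
  layer 1 (medium sand): t_1 = 8.72 × 0.24 / 0.02099 = 99.68 d
  layer 2 (silty sand): t_2 = 11.7 × 0.15 / 0.02099 = 83.59 d
  layer 3 (silt): t_3 = 5.27 × 0.11 / 0.02099 = 27.61 d
Total t = Σ t_i = 210.9 days = 0.5774 years.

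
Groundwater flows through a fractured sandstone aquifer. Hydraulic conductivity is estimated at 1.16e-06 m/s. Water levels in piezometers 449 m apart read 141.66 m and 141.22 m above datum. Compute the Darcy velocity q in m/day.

9.82e-05

Convert K: 1.16e-06 m/s × 86400 = 0.1002 m/day.
Hydraulic gradient i = (141.66 − 141.22) / 449 = 0.44 / 449 = 0.0009800.
Specific discharge q = K · i = 0.1002 × 0.0009800 = 9.822e-05 m/day.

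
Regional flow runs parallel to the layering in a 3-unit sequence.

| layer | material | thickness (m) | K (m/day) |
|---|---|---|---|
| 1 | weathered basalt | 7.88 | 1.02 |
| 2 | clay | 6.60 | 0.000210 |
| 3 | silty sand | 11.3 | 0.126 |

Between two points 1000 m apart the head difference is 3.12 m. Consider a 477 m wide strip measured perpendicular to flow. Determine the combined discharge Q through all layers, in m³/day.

Flow is parallel to layering, so each bed carries its own Darcy discharge and the transmissivities add.
Σ(K_i·b_i) = 1.02×7.88 + 0.000210×6.60 + 0.126×11.3 = 9.463 m²/day.
Hydraulic gradient i = Δh / L = 3.12 / 1000 = 0.003120.
Q = Σ(K_i·b_i) · W · i = 9.463 × 477 × 0.003120 = 14.08 m³/day.

14.1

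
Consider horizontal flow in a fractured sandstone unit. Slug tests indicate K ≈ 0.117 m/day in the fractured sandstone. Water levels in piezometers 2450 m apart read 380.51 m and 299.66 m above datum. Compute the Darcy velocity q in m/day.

0.00386

Hydraulic gradient i = (380.51 − 299.66) / 2450 = 80.85 / 2450 = 0.03300.
Specific discharge q = K · i = 0.1170 × 0.03300 = 0.003861 m/day.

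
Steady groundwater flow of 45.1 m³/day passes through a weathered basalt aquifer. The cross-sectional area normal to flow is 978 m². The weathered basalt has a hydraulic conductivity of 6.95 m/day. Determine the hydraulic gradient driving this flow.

From Q = K·A·i, i = Q / (K·A) = 45.1 / (6.950 × 978.0) = 0.006635.

0.00664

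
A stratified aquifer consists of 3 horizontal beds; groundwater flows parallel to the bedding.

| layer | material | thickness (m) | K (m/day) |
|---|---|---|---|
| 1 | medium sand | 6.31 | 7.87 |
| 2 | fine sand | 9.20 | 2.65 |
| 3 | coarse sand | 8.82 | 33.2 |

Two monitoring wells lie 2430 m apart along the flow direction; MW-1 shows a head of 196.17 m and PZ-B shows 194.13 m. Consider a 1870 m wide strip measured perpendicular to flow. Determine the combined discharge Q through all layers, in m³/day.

Flow is parallel to layering, so each bed carries its own Darcy discharge and the transmissivities add.
Σ(K_i·b_i) = 7.87×6.31 + 2.65×9.20 + 33.2×8.82 = 366.9 m²/day.
Hydraulic gradient i = (196.17 − 194.13) / 2430 = 2.04 / 2430 = 0.0008395.
Q = Σ(K_i·b_i) · W · i = 366.9 × 1870 × 0.0008395 = 575.9 m³/day.

576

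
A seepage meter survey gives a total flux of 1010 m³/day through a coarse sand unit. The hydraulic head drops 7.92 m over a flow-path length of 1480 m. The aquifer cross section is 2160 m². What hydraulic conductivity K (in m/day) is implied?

87.4

Hydraulic gradient i = Δh / L = 7.92 / 1480 = 0.005351.
From Q = K·A·i, K = Q / (A·i) = 1010 / (2160 × 0.005351) = 87.38 m/day.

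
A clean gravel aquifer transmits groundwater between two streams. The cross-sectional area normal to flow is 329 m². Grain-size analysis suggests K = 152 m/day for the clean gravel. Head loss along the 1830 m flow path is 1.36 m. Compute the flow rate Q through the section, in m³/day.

37.2

Hydraulic gradient i = Δh / L = 1.36 / 1830 = 0.0007432.
Darcy's law: Q = K · A · i = 152.0 × 329.0 × 0.0007432 = 37.16 m³/day.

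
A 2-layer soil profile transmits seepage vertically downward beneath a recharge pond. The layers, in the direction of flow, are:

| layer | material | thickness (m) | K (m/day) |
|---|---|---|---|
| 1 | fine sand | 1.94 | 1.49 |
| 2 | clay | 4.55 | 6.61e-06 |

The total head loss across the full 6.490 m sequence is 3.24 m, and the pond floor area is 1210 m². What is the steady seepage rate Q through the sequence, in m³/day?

Flow is perpendicular to layering, so the layers act in series and the equivalent K is the thickness-weighted harmonic mean.
Total thickness L = 1.94 + 4.55 = 6.490 m.
Σ(b_i/K_i) = 1.94/1.49 + 4.55/6.61e-06 = 6.884e+05 d.
K_eq = L / Σ(b_i/K_i) = 6.490 / 6.884e+05 = 9.428e-06 m/day.
Q = K_eq · A · (Δh/L) = 9.428e-06 × 1210 × (3.24/6.490) = 0.005695 m³/day.

0.00570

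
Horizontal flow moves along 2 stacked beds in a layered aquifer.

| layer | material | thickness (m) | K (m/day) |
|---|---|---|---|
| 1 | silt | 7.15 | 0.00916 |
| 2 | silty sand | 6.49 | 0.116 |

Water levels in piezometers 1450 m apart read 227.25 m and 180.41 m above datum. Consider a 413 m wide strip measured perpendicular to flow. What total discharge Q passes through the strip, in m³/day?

10.9

Flow is parallel to layering, so each bed carries its own Darcy discharge and the transmissivities add.
Σ(K_i·b_i) = 0.00916×7.15 + 0.116×6.49 = 0.8183 m²/day.
Hydraulic gradient i = (227.25 − 180.41) / 1450 = 46.84 / 1450 = 0.03230.
Q = Σ(K_i·b_i) · W · i = 0.8183 × 413 × 0.03230 = 10.92 m³/day.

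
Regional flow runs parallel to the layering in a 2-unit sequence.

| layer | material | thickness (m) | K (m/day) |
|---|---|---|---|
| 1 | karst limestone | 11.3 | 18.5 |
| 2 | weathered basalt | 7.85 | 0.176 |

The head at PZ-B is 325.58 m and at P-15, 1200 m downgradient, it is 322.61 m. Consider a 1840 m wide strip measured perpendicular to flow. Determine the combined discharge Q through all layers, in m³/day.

958

Flow is parallel to layering, so each bed carries its own Darcy discharge and the transmissivities add.
Σ(K_i·b_i) = 18.5×11.3 + 0.176×7.85 = 210.4 m²/day.
Hydraulic gradient i = (325.58 − 322.61) / 1200 = 2.97 / 1200 = 0.002475.
Q = Σ(K_i·b_i) · W · i = 210.4 × 1840 × 0.002475 = 958.3 m³/day.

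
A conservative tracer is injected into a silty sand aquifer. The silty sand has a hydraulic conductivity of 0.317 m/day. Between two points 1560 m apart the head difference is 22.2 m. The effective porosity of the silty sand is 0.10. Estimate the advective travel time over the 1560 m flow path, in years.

94.7

Hydraulic gradient i = Δh / L = 22.2 / 1560 = 0.01423.
Darcy flux q = K · i = 0.3170 × 0.01423 = 0.004511 m/day.
Seepage velocity v = q / n_e = 0.004511 / 0.10 = 0.04511 m/day.
Travel time t = L / v = 1560 / 0.04511 = 34581 days = 94.68 years.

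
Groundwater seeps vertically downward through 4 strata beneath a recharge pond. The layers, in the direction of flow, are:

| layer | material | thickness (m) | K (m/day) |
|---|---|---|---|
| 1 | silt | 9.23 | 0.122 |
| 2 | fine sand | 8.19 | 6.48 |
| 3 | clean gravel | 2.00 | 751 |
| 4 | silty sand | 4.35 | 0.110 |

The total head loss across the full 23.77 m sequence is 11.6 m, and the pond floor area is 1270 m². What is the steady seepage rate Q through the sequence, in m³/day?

126

Flow is perpendicular to layering, so the layers act in series and the equivalent K is the thickness-weighted harmonic mean.
Total thickness L = 9.23 + 8.19 + 2.00 + 4.35 = 23.77 m.
Σ(b_i/K_i) = 9.23/0.122 + 8.19/6.48 + 2.00/751 + 4.35/0.110 = 116.5 d.
K_eq = L / Σ(b_i/K_i) = 23.77 / 116.5 = 0.2041 m/day.
Q = K_eq · A · (Δh/L) = 0.2041 × 1270 × (11.6/23.77) = 126.5 m³/day.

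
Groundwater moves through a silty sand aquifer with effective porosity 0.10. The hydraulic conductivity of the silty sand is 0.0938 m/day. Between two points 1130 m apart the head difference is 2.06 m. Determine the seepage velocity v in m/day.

Hydraulic gradient i = Δh / L = 2.06 / 1130 = 0.001823.
Darcy flux q = K · i = 0.09380 × 0.001823 = 0.0001710 m/day.
Seepage velocity v = q / n_e = 0.0001710 / 0.10 = 0.001710 m/day.

0.00171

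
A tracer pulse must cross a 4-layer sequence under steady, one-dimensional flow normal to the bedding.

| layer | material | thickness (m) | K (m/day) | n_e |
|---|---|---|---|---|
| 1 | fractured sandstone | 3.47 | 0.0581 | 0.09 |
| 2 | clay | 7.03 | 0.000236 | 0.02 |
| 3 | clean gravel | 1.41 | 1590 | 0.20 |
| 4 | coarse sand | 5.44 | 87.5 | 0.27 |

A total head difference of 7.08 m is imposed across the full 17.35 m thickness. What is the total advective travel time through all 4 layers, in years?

25.4

With flow normal to the layers, continuity requires the same specific discharge q through every layer.
Σ(b_i/K_i) = 3.47/0.0581 + 7.03/0.000236 + 1.41/1590 + 5.44/87.5 = 29848 d.
q = Δh / Σ(b_i/K_i) = 7.08 / 29848 = 0.0002372 m/day.
In each layer the seepage velocity is v_i = q/n_i, so the layer transit time is t_i = b_i·n_i / q:
  layer 1 (fractured sandstone): t_1 = 3.47 × 0.09 / 0.0002372 = 1317 d
  layer 2 (clay): t_2 = 7.03 × 0.02 / 0.0002372 = 592.7 d
  layer 3 (clean gravel): t_3 = 1.41 × 0.20 / 0.0002372 = 1189 d
  layer 4 (coarse sand): t_4 = 5.44 × 0.27 / 0.0002372 = 6192 d
Total t = Σ t_i = 9290 days = 25.44 years.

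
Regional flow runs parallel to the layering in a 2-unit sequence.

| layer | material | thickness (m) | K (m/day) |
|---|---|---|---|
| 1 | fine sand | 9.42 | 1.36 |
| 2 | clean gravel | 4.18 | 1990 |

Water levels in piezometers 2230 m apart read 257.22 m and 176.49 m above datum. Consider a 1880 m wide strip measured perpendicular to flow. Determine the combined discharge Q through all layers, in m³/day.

Flow is parallel to layering, so each bed carries its own Darcy discharge and the transmissivities add.
Σ(K_i·b_i) = 1.36×9.42 + 1990×4.18 = 8331 m²/day.
Hydraulic gradient i = (257.22 − 176.49) / 2230 = 80.73 / 2230 = 0.03620.
Q = Σ(K_i·b_i) · W · i = 8331 × 1880 × 0.03620 = 5.670e+05 m³/day.

567000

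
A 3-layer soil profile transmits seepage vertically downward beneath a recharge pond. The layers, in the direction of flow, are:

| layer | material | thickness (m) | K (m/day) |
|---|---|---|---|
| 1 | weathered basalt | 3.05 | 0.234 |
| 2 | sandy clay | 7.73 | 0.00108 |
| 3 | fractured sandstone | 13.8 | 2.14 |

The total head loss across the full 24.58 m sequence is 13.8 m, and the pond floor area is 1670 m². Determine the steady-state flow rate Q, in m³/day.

Flow is perpendicular to layering, so the layers act in series and the equivalent K is the thickness-weighted harmonic mean.
Total thickness L = 3.05 + 7.73 + 13.8 = 24.58 m.
Σ(b_i/K_i) = 3.05/0.234 + 7.73/0.00108 + 13.8/2.14 = 7177 d.
K_eq = L / Σ(b_i/K_i) = 24.58 / 7177 = 0.003425 m/day.
Q = K_eq · A · (Δh/L) = 0.003425 × 1670 × (13.8/24.58) = 3.211 m³/day.

3.21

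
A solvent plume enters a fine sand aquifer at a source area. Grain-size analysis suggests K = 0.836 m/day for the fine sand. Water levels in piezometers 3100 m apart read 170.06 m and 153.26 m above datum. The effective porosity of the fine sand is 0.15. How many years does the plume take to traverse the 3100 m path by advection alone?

Hydraulic gradient i = (170.06 − 153.26) / 3100 = 16.8 / 3100 = 0.005419.
Darcy flux q = K · i = 0.8360 × 0.005419 = 0.004531 m/day.
Seepage velocity v = q / n_e = 0.004531 / 0.15 = 0.03020 m/day.
Travel time t = L / v = 3100 / 0.03020 = 1.026e+05 days = 281.0 years.

281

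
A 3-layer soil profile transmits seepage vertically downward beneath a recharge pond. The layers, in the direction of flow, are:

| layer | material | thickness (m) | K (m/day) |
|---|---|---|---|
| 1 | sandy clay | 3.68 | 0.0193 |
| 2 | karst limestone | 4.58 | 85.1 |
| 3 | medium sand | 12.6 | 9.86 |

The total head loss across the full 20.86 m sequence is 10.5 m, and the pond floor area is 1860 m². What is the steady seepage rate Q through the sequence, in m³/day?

102

Flow is perpendicular to layering, so the layers act in series and the equivalent K is the thickness-weighted harmonic mean.
Total thickness L = 3.68 + 4.58 + 12.6 = 20.86 m.
Σ(b_i/K_i) = 3.68/0.0193 + 4.58/85.1 + 12.6/9.86 = 192.0 d.
K_eq = L / Σ(b_i/K_i) = 20.86 / 192.0 = 0.1086 m/day.
Q = K_eq · A · (Δh/L) = 0.1086 × 1860 × (10.5/20.86) = 101.7 m³/day.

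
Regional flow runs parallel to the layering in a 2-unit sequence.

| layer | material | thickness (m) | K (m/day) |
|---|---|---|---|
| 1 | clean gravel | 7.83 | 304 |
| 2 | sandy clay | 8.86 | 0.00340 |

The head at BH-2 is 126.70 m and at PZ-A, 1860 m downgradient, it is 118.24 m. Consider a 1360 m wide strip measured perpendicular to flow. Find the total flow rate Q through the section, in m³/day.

14700

Flow is parallel to layering, so each bed carries its own Darcy discharge and the transmissivities add.
Σ(K_i·b_i) = 304×7.83 + 0.00340×8.86 = 2380 m²/day.
Hydraulic gradient i = (126.70 − 118.24) / 1860 = 8.46 / 1860 = 0.004548.
Q = Σ(K_i·b_i) · W · i = 2380 × 1360 × 0.004548 = 14724 m³/day.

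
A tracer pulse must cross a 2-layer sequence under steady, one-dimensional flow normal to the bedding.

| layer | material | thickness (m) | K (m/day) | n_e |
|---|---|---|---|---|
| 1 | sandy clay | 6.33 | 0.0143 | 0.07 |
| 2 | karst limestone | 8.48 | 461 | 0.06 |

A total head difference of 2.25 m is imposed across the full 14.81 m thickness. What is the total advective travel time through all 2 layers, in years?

With flow normal to the layers, continuity requires the same specific discharge q through every layer.
Σ(b_i/K_i) = 6.33/0.0143 + 8.48/461 = 442.7 d.
q = Δh / Σ(b_i/K_i) = 2.25 / 442.7 = 0.005083 m/day.
In each layer the seepage velocity is v_i = q/n_i, so the layer transit time is t_i = b_i·n_i / q:
  layer 1 (sandy clay): t_1 = 6.33 × 0.07 / 0.005083 = 87.18 d
  layer 2 (karst limestone): t_2 = 8.48 × 0.06 / 0.005083 = 100.1 d
Total t = Σ t_i = 187.3 days = 0.5127 years.

0.513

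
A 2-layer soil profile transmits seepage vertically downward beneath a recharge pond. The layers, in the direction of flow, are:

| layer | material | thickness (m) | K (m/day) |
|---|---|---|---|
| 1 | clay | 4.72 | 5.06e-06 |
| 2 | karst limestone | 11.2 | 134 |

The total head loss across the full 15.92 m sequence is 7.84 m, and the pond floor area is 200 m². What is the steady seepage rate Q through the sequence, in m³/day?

Flow is perpendicular to layering, so the layers act in series and the equivalent K is the thickness-weighted harmonic mean.
Total thickness L = 4.72 + 11.2 = 15.92 m.
Σ(b_i/K_i) = 4.72/5.06e-06 + 11.2/134 = 9.328e+05 d.
K_eq = L / Σ(b_i/K_i) = 15.92 / 9.328e+05 = 1.707e-05 m/day.
Q = K_eq · A · (Δh/L) = 1.707e-05 × 200 × (7.84/15.92) = 0.001681 m³/day.

0.00168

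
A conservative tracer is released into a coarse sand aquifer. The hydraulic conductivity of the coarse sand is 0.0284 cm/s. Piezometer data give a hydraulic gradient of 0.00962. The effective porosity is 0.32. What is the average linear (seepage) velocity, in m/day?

0.738

Convert K: 0.0284 cm/s × 864 = 24.54 m/day.
Hydraulic gradient i = 0.00962.
Darcy flux q = K · i = 24.54 × 0.009620 = 0.2361 m/day.
Seepage velocity v = q / n_e = 0.2361 / 0.32 = 0.7377 m/day.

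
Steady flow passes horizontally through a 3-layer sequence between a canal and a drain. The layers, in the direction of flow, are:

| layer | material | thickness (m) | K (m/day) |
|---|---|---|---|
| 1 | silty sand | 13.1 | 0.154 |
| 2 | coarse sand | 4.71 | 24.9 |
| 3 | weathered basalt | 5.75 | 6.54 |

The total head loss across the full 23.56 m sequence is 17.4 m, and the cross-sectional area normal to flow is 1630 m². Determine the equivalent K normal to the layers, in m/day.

Flow is perpendicular to layering, so the layers act in series and the equivalent K is the thickness-weighted harmonic mean.
Total thickness L = 13.1 + 4.71 + 5.75 = 23.56 m.
Σ(b_i/K_i) = 13.1/0.154 + 4.71/24.9 + 5.75/6.54 = 86.13 d.
K_eq = L / Σ(b_i/K_i) = 23.56 / 86.13 = 0.2735 m/day.

0.274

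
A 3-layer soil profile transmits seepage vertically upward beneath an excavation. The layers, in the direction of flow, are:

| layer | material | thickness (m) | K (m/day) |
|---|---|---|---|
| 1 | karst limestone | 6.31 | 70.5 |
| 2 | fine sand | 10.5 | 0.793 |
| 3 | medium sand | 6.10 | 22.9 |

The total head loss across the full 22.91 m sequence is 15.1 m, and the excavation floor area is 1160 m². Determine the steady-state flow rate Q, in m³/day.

1290

Flow is perpendicular to layering, so the layers act in series and the equivalent K is the thickness-weighted harmonic mean.
Total thickness L = 6.31 + 10.5 + 6.10 = 22.91 m.
Σ(b_i/K_i) = 6.31/70.5 + 10.5/0.793 + 6.10/22.9 = 13.60 d.
K_eq = L / Σ(b_i/K_i) = 22.91 / 13.60 = 1.685 m/day.
Q = K_eq · A · (Δh/L) = 1.685 × 1160 × (15.1/22.91) = 1288 m³/day.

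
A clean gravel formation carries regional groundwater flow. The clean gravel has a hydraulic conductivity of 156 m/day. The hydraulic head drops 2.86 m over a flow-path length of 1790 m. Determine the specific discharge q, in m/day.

Hydraulic gradient i = Δh / L = 2.86 / 1790 = 0.001598.
Specific discharge q = K · i = 156.0 × 0.001598 = 0.2493 m/day.

0.249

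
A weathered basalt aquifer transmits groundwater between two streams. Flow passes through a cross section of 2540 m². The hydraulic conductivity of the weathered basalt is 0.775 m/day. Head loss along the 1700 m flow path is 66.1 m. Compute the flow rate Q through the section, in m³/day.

Hydraulic gradient i = Δh / L = 66.1 / 1700 = 0.03888.
Darcy's law: Q = K · A · i = 0.7750 × 2540 × 0.03888 = 76.54 m³/day.

76.5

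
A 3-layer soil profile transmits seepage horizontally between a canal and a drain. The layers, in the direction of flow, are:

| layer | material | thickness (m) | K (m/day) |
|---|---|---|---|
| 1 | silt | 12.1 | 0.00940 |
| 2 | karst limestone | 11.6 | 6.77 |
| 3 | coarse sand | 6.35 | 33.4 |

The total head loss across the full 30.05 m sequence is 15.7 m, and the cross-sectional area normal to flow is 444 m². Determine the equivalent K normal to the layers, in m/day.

0.0233

Flow is perpendicular to layering, so the layers act in series and the equivalent K is the thickness-weighted harmonic mean.
Total thickness L = 12.1 + 11.6 + 6.35 = 30.05 m.
Σ(b_i/K_i) = 12.1/0.00940 + 11.6/6.77 + 6.35/33.4 = 1289 d.
K_eq = L / Σ(b_i/K_i) = 30.05 / 1289 = 0.02331 m/day.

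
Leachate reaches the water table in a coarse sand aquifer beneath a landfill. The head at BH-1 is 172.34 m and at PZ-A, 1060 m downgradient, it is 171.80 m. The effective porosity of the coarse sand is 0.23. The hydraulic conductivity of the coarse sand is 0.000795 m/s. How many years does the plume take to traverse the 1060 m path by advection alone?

Convert K: 0.000795 m/s × 86400 = 68.69 m/day.
Hydraulic gradient i = (172.34 − 171.80) / 1060 = 0.54 / 1060 = 0.0005094.
Darcy flux q = K · i = 68.69 × 0.0005094 = 0.03499 m/day.
Seepage velocity v = q / n_e = 0.03499 / 0.23 = 0.1521 m/day.
Travel time t = L / v = 1060 / 0.1521 = 6967 days = 19.08 years.

19.1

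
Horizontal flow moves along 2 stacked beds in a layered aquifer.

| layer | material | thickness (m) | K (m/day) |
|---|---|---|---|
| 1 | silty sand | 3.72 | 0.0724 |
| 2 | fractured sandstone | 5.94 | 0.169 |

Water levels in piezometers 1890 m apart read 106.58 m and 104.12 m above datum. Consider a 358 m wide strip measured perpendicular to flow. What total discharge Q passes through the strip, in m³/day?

0.593

Flow is parallel to layering, so each bed carries its own Darcy discharge and the transmissivities add.
Σ(K_i·b_i) = 0.0724×3.72 + 0.169×5.94 = 1.273 m²/day.
Hydraulic gradient i = (106.58 − 104.12) / 1890 = 2.46 / 1890 = 0.001302.
Q = Σ(K_i·b_i) · W · i = 1.273 × 358 × 0.001302 = 0.5933 m³/day.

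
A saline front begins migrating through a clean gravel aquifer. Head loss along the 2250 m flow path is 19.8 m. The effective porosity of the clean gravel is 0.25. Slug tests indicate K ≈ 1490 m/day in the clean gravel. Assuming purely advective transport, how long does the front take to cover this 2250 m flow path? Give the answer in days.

Hydraulic gradient i = Δh / L = 19.8 / 2250 = 0.008800.
Darcy flux q = K · i = 1490 × 0.008800 = 13.11 m/day.
Seepage velocity v = q / n_e = 13.11 / 0.25 = 52.45 m/day.
Travel time t = L / v = 2250 / 52.45 = 42.90 days.

42.9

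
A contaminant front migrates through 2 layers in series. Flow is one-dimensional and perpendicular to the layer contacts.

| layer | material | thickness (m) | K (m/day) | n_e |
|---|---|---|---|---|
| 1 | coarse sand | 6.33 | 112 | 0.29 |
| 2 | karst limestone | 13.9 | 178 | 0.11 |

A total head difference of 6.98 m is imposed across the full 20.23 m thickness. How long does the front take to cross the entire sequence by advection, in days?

With flow normal to the layers, continuity requires the same specific discharge q through every layer.
Σ(b_i/K_i) = 6.33/112 + 13.9/178 = 0.1346 d.
q = Δh / Σ(b_i/K_i) = 6.98 / 0.1346 = 51.85 m/day.
In each layer the seepage velocity is v_i = q/n_i, so the layer transit time is t_i = b_i·n_i / q:
  layer 1 (coarse sand): t_1 = 6.33 × 0.29 / 51.85 = 0.03540 d
  layer 2 (karst limestone): t_2 = 13.9 × 0.11 / 51.85 = 0.02949 d
Total t = Σ t_i = 0.06489 days.

0.0649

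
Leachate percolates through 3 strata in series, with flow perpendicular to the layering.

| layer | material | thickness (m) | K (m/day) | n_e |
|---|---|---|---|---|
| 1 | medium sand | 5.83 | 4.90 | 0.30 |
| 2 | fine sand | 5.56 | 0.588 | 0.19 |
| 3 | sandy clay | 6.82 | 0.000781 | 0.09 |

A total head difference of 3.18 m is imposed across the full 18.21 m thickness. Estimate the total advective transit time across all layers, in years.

25.7

With flow normal to the layers, continuity requires the same specific discharge q through every layer.
Σ(b_i/K_i) = 5.83/4.90 + 5.56/0.588 + 6.82/0.000781 = 8743 d.
q = Δh / Σ(b_i/K_i) = 3.18 / 8743 = 0.0003637 m/day.
In each layer the seepage velocity is v_i = q/n_i, so the layer transit time is t_i = b_i·n_i / q:
  layer 1 (medium sand): t_1 = 5.83 × 0.30 / 0.0003637 = 4809 d
  layer 2 (fine sand): t_2 = 5.56 × 0.19 / 0.0003637 = 2904 d
  layer 3 (sandy clay): t_3 = 6.82 × 0.09 / 0.0003637 = 1688 d
Total t = Σ t_i = 9401 days = 25.74 years.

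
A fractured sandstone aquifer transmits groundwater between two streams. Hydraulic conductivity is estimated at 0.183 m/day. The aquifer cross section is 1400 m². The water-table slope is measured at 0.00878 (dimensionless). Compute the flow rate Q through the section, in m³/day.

2.25

Hydraulic gradient i = 0.00878.
Darcy's law: Q = K · A · i = 0.1830 × 1400 × 0.008780 = 2.249 m³/day.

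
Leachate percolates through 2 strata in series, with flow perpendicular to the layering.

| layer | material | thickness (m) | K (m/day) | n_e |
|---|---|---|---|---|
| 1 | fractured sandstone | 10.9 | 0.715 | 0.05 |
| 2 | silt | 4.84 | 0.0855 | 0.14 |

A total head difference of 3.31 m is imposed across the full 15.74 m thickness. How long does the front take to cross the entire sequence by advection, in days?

26.5

With flow normal to the layers, continuity requires the same specific discharge q through every layer.
Σ(b_i/K_i) = 10.9/0.715 + 4.84/0.0855 = 71.85 d.
q = Δh / Σ(b_i/K_i) = 3.31 / 71.85 = 0.04607 m/day.
In each layer the seepage velocity is v_i = q/n_i, so the layer transit time is t_i = b_i·n_i / q:
  layer 1 (fractured sandstone): t_1 = 10.9 × 0.05 / 0.04607 = 11.83 d
  layer 2 (silt): t_2 = 4.84 × 0.14 / 0.04607 = 14.71 d
Total t = Σ t_i = 26.54 days.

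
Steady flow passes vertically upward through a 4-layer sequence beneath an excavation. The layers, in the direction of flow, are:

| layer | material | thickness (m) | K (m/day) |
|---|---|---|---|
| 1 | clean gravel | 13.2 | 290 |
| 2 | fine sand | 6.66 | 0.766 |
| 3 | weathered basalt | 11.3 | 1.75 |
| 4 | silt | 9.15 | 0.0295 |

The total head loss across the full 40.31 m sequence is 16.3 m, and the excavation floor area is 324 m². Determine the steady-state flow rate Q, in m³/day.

16.2

Flow is perpendicular to layering, so the layers act in series and the equivalent K is the thickness-weighted harmonic mean.
Total thickness L = 13.2 + 6.66 + 11.3 + 9.15 = 40.31 m.
Σ(b_i/K_i) = 13.2/290 + 6.66/0.766 + 11.3/1.75 + 9.15/0.0295 = 325.4 d.
K_eq = L / Σ(b_i/K_i) = 40.31 / 325.4 = 0.1239 m/day.
Q = K_eq · A · (Δh/L) = 0.1239 × 324 × (16.3/40.31) = 16.23 m³/day.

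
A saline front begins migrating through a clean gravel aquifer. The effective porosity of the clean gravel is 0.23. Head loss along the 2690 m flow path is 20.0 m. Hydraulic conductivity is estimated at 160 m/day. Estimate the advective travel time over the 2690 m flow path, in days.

Hydraulic gradient i = Δh / L = 20.0 / 2690 = 0.007435.
Darcy flux q = K · i = 160.0 × 0.007435 = 1.190 m/day.
Seepage velocity v = q / n_e = 1.190 / 0.23 = 5.172 m/day.
Travel time t = L / v = 2690 / 5.172 = 520.1 days.

520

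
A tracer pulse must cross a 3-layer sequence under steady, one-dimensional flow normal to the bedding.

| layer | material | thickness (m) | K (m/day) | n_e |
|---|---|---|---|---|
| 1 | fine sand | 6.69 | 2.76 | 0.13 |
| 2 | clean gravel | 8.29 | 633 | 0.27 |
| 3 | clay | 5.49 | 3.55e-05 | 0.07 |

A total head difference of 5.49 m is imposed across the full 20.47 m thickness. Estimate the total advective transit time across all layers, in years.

269

With flow normal to the layers, continuity requires the same specific discharge q through every layer.
Σ(b_i/K_i) = 6.69/2.76 + 8.29/633 + 5.49/3.55e-05 = 1.547e+05 d.
q = Δh / Σ(b_i/K_i) = 5.49 / 1.547e+05 = 3.550e-05 m/day.
In each layer the seepage velocity is v_i = q/n_i, so the layer transit time is t_i = b_i·n_i / q:
  layer 1 (fine sand): t_1 = 6.69 × 0.13 / 3.550e-05 = 24499 d
  layer 2 (clean gravel): t_2 = 8.29 × 0.27 / 3.550e-05 = 63052 d
  layer 3 (clay): t_3 = 5.49 × 0.07 / 3.550e-05 = 10826 d
Total t = Σ t_i = 98376 days = 269.3 years.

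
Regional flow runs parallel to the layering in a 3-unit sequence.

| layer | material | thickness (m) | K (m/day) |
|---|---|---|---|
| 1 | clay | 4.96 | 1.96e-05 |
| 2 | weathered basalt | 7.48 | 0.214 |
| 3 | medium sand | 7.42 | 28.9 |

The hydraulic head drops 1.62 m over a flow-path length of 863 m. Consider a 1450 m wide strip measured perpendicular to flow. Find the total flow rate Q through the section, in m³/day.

Flow is parallel to layering, so each bed carries its own Darcy discharge and the transmissivities add.
Σ(K_i·b_i) = 1.96e-05×4.96 + 0.214×7.48 + 28.9×7.42 = 216.0 m²/day.
Hydraulic gradient i = Δh / L = 1.62 / 863 = 0.001877.
Q = Σ(K_i·b_i) · W · i = 216.0 × 1450 × 0.001877 = 588.0 m³/day.

588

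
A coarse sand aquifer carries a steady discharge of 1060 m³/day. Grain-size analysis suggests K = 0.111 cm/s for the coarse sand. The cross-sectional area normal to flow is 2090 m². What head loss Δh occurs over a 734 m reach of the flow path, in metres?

3.88

Convert K: 0.111 cm/s × 864 = 95.90 m/day.
From Q = K·A·i, i = Q / (K·A) = 1060 / (95.90 × 2090) = 0.005288.
Head loss Δh = i · L = 0.005288 × 734 = 3.882 m.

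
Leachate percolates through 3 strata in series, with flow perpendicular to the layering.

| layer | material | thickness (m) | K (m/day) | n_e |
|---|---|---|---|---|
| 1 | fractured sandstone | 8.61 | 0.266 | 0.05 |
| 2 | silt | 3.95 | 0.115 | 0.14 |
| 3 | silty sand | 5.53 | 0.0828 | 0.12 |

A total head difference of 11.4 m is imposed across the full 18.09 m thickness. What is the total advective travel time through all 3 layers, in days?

19.3

With flow normal to the layers, continuity requires the same specific discharge q through every layer.
Σ(b_i/K_i) = 8.61/0.266 + 3.95/0.115 + 5.53/0.0828 = 133.5 d.
q = Δh / Σ(b_i/K_i) = 11.4 / 133.5 = 0.08539 m/day.
In each layer the seepage velocity is v_i = q/n_i, so the layer transit time is t_i = b_i·n_i / q:
  layer 1 (fractured sandstone): t_1 = 8.61 × 0.05 / 0.08539 = 5.042 d
  layer 2 (silt): t_2 = 3.95 × 0.14 / 0.08539 = 6.476 d
  layer 3 (silty sand): t_3 = 5.53 × 0.12 / 0.08539 = 7.771 d
Total t = Σ t_i = 19.29 days.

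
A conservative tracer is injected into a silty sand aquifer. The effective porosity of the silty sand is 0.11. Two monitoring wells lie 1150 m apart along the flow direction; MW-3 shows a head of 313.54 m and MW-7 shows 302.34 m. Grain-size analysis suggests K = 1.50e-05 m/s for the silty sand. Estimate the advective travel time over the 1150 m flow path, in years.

27.4

Convert K: 1.50e-05 m/s × 86400 = 1.296 m/day.
Hydraulic gradient i = (313.54 − 302.34) / 1150 = 11.2 / 1150 = 0.009739.
Darcy flux q = K · i = 1.296 × 0.009739 = 0.01262 m/day.
Seepage velocity v = q / n_e = 0.01262 / 0.11 = 0.1147 m/day.
Travel time t = L / v = 1150 / 0.1147 = 10022 days = 27.44 years.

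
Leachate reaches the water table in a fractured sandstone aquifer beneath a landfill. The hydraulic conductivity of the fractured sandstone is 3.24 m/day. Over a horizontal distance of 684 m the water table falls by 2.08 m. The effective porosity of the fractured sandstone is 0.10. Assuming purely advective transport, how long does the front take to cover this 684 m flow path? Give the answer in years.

19.0

Hydraulic gradient i = Δh / L = 2.08 / 684 = 0.003041.
Darcy flux q = K · i = 3.240 × 0.003041 = 0.009853 m/day.
Seepage velocity v = q / n_e = 0.009853 / 0.10 = 0.09853 m/day.
Travel time t = L / v = 684 / 0.09853 = 6942 days = 19.01 years.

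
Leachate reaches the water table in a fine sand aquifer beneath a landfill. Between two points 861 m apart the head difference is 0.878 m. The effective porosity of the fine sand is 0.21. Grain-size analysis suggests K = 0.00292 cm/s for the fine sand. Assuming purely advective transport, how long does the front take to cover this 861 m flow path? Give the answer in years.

192

Convert K: 0.00292 cm/s × 864 = 2.523 m/day.
Hydraulic gradient i = Δh / L = 0.878 / 861 = 0.001020.
Darcy flux q = K · i = 2.523 × 0.001020 = 0.002573 m/day.
Seepage velocity v = q / n_e = 0.002573 / 0.21 = 0.01225 m/day.
Travel time t = L / v = 861 / 0.01225 = 70280 days = 192.4 years.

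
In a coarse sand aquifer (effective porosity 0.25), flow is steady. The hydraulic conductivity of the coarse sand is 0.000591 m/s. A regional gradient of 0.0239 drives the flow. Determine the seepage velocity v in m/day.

Convert K: 0.000591 m/s × 86400 = 51.06 m/day.
Hydraulic gradient i = 0.0239.
Darcy flux q = K · i = 51.06 × 0.02390 = 1.220 m/day.
Seepage velocity v = q / n_e = 1.220 / 0.25 = 4.882 m/day.

4.88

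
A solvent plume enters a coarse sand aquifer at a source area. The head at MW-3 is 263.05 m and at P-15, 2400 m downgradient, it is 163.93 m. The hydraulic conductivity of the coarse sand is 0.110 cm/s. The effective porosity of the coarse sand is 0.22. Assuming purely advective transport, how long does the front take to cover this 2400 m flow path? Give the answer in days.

135

Convert K: 0.110 cm/s × 864 = 95.04 m/day.
Hydraulic gradient i = (263.05 − 163.93) / 2400 = 99.12 / 2400 = 0.04130.
Darcy flux q = K · i = 95.04 × 0.04130 = 3.925 m/day.
Seepage velocity v = q / n_e = 3.925 / 0.22 = 17.84 m/day.
Travel time t = L / v = 2400 / 17.84 = 134.5 days.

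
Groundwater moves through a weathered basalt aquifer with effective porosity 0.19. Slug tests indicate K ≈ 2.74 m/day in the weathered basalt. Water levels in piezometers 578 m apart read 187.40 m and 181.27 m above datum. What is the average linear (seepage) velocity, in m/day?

0.153

Hydraulic gradient i = (187.40 − 181.27) / 578 = 6.13 / 578 = 0.01061.
Darcy flux q = K · i = 2.740 × 0.01061 = 0.02906 m/day.
Seepage velocity v = q / n_e = 0.02906 / 0.19 = 0.1529 m/day.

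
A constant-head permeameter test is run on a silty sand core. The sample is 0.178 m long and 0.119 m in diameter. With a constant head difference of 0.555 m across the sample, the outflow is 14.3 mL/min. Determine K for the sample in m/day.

0.594

Cross-sectional area A = π·(d/2)² = π × (0.119/2)² = 0.01112 m².
Convert discharge: 14.3 mL/min = 2.383e-07 m³/s.
Darcy's law rearranged: K = Q·L / (A·Δh) = 2.383e-07 × 0.178 / (0.01112 × 0.555) = 6.873e-06 m/s = 0.5938 m/day.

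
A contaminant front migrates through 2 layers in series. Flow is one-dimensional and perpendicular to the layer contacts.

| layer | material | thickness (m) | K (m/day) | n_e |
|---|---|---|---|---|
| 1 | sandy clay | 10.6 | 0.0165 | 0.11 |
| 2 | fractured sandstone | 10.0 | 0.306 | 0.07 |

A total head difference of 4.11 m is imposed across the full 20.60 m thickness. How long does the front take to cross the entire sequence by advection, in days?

With flow normal to the layers, continuity requires the same specific discharge q through every layer.
Σ(b_i/K_i) = 10.6/0.0165 + 10.0/0.306 = 675.1 d.
q = Δh / Σ(b_i/K_i) = 4.11 / 675.1 = 0.006088 m/day.
In each layer the seepage velocity is v_i = q/n_i, so the layer transit time is t_i = b_i·n_i / q:
  layer 1 (sandy clay): t_1 = 10.6 × 0.11 / 0.006088 = 191.5 d
  layer 2 (fractured sandstone): t_2 = 10.0 × 0.07 / 0.006088 = 115.0 d
Total t = Σ t_i = 306.5 days.

307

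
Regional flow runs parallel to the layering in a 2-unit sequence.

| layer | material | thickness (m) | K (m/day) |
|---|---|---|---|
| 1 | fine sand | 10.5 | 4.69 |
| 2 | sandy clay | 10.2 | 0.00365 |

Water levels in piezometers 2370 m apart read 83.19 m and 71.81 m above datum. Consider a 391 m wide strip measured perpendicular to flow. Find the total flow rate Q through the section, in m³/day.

Flow is parallel to layering, so each bed carries its own Darcy discharge and the transmissivities add.
Σ(K_i·b_i) = 4.69×10.5 + 0.00365×10.2 = 49.28 m²/day.
Hydraulic gradient i = (83.19 − 71.81) / 2370 = 11.38 / 2370 = 0.004802.
Q = Σ(K_i·b_i) · W · i = 49.28 × 391 × 0.004802 = 92.53 m³/day.

92.5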